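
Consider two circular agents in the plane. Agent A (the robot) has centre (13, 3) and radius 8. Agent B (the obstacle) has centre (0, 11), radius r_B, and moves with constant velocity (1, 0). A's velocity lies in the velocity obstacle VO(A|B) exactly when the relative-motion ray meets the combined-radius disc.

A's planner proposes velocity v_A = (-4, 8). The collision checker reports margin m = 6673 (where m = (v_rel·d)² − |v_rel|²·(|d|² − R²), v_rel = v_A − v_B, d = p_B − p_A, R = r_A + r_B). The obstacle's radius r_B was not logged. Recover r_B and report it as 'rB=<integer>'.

m = 6673
d = (-13, 8);  v_rel = (-5, 8),  |v_rel|² = 89
v_rel×d = (-5)·(8) − (8)·(-13) = 64
since m = R²·89 − 64²:  R² = (4096 + 6673) / 89 = 121
R = √121 = 11  ⇒  r_B = 11 − 8 = 3

rB=3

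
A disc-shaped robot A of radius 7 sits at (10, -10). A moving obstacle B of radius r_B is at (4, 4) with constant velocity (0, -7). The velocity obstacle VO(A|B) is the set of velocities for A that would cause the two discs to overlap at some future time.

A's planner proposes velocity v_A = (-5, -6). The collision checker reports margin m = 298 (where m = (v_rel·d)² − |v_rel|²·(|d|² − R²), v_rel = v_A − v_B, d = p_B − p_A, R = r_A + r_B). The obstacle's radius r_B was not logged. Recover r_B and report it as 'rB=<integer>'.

m = 298
d = (-6, 14);  v_rel = (-5, 1),  |v_rel|² = 26
v_rel×d = (-5)·(14) − (1)·(-6) = -64
since m = R²·26 − (-64)²:  R² = (4096 + 298) / 26 = 169
R = √169 = 13  ⇒  r_B = 13 − 7 = 6

rB=6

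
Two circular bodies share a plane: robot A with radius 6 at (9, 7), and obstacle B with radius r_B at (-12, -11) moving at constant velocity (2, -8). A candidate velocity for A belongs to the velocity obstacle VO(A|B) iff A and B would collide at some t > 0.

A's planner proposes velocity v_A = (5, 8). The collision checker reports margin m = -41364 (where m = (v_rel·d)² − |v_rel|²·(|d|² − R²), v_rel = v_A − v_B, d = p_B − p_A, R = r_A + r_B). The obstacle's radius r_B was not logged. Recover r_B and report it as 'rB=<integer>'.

m = -41364
d = (-21, -18);  v_rel = (3, 16),  |v_rel|² = 265
v_rel×d = (3)·(-18) − (16)·(-21) = 282
since m = R²·265 − 282²:  R² = (79524 + -41364) / 265 = 144
R = √144 = 12  ⇒  r_B = 12 − 6 = 6

rB=6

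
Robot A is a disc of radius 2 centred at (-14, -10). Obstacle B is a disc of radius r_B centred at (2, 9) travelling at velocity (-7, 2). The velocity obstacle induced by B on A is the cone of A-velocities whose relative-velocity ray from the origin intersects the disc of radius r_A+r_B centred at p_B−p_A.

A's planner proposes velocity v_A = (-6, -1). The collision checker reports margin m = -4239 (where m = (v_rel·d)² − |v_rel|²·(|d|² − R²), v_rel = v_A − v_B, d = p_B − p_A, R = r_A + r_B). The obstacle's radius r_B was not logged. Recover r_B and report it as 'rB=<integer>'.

m = -4239
d = (16, 19);  v_rel = (1, -3),  |v_rel|² = 10
v_rel×d = (1)·(19) − (-3)·(16) = 67
since m = R²·10 − 67²:  R² = (4489 + -4239) / 10 = 25
R = √25 = 5  ⇒  r_B = 5 − 2 = 3

rB=3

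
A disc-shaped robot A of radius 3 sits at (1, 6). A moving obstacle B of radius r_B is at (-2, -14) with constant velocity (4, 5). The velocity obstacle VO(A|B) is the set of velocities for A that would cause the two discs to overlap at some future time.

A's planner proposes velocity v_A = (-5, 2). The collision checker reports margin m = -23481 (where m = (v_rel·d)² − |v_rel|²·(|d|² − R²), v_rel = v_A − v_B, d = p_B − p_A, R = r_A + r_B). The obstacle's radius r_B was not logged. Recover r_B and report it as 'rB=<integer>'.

m = -23481
d = (-3, -20);  v_rel = (-9, -3),  |v_rel|² = 90
v_rel×d = (-9)·(-20) − (-3)·(-3) = 171
since m = R²·90 − 171²:  R² = (29241 + -23481) / 90 = 64
R = √64 = 8  ⇒  r_B = 8 − 3 = 5

rB=5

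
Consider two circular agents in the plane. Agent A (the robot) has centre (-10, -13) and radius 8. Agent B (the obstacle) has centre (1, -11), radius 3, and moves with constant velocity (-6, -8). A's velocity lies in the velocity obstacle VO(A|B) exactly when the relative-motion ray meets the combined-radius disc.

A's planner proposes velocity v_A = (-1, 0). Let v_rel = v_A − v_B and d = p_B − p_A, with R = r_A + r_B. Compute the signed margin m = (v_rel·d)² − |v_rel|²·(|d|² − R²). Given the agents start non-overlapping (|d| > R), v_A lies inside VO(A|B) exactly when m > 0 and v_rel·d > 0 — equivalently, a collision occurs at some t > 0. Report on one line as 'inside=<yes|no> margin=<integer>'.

d = (11, 2),  |d|² = 125;  R = 8+3 = 11,  c = 125−11² = 4
v_rel = (5, 8),  |v_rel|² = 89;  v_rel·d = (5)·(11) + (8)·(2) = 71
89·t² − 142·t + 4 = 0  ⇒  m = 71² − 89·4 = 4685
m = 4685 > 0,  v_rel·d = 71 > 0  ⇒  inside

inside=yes margin=4685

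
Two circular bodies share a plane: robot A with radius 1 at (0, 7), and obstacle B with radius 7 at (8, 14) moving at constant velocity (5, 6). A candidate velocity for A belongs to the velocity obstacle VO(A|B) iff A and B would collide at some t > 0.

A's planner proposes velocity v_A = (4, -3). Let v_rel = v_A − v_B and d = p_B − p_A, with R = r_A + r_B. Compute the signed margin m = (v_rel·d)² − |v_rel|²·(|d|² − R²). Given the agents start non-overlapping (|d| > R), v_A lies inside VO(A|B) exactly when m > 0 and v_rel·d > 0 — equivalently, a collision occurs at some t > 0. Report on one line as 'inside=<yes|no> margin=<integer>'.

d = (8, 7),  |d|² = 113;  R = 1+7 = 8,  c = 113−8² = 49
v_rel = (-1, -9),  |v_rel|² = 82;  v_rel·d = (-1)·(8) + (-9)·(7) = -71
82·t² + 142·t + 49 = 0  ⇒  m = (-71)² − 82·49 = 1023
m = 1023 > 0,  v_rel·d = -71 < 0  ⇒  outside

inside=no margin=1023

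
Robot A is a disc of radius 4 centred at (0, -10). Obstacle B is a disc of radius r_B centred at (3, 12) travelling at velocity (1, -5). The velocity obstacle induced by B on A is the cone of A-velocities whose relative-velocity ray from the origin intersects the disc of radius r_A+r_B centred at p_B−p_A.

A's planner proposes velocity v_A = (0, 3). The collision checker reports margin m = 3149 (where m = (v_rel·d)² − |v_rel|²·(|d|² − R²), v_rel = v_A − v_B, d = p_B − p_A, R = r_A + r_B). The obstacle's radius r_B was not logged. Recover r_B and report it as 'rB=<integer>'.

m = 3149
d = (3, 22);  v_rel = (-1, 8),  |v_rel|² = 65
v_rel×d = (-1)·(22) − (8)·(3) = -46
since m = R²·65 − (-46)²:  R² = (2116 + 3149) / 65 = 81
R = √81 = 9  ⇒  r_B = 9 − 4 = 5

rB=5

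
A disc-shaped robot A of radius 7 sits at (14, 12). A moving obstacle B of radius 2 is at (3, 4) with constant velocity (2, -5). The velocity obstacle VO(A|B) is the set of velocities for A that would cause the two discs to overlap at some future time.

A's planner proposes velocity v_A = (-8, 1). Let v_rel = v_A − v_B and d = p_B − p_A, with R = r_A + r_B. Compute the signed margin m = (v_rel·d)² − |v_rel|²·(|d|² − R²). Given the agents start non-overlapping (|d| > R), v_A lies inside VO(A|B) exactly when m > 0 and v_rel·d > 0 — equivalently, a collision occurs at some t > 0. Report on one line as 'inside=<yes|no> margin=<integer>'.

d = (-11, -8),  |d|² = 185;  R = 7+2 = 9,  c = 185−9² = 104
v_rel = (-10, 6),  |v_rel|² = 136;  v_rel·d = (-10)·(-11) + (6)·(-8) = 62
136·t² − 124·t + 104 = 0  ⇒  m = 62² − 136·104 = -10300
m = -10300 < 0,  v_rel·d = 62 > 0  ⇒  outside

inside=no margin=-10300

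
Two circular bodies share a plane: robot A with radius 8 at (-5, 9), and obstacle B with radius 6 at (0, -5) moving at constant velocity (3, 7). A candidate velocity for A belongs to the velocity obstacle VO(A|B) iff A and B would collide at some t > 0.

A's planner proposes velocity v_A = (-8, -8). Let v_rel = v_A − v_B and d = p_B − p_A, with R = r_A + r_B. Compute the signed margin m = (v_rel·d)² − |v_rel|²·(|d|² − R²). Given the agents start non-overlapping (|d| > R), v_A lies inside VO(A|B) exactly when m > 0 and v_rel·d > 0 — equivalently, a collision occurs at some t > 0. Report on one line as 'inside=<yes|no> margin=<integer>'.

d = (5, -14),  |d|² = 221;  R = 8+6 = 14,  c = 221−14² = 25
v_rel = (-11, -15),  |v_rel|² = 346;  v_rel·d = (-11)·(5) + (-15)·(-14) = 155
346·t² − 310·t + 25 = 0  ⇒  m = 155² − 346·25 = 15375
m = 15375 > 0,  v_rel·d = 155 > 0  ⇒  inside

inside=yes margin=15375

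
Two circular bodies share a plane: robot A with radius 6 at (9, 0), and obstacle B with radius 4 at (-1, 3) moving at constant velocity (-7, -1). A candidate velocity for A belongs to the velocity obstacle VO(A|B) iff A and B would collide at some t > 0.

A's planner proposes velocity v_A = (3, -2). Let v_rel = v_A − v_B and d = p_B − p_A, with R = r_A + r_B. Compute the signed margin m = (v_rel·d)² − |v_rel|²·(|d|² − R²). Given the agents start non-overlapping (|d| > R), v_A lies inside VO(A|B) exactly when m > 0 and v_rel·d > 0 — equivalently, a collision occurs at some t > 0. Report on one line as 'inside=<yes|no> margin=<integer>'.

d = (-10, 3),  |d|² = 109;  R = 6+4 = 10,  c = 109−10² = 9
v_rel = (10, -1),  |v_rel|² = 101;  v_rel·d = (10)·(-10) + (-1)·(3) = -103
101·t² + 206·t + 9 = 0  ⇒  m = (-103)² − 101·9 = 9700
m = 9700 > 0,  v_rel·d = -103 < 0  ⇒  outside

inside=no margin=9700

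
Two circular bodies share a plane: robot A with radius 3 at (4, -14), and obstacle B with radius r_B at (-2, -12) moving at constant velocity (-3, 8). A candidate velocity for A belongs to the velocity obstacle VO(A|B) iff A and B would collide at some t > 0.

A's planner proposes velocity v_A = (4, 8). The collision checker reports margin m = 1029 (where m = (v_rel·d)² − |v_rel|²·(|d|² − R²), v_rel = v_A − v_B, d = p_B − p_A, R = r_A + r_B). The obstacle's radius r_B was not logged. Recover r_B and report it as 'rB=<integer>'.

m = 1029
d = (-6, 2);  v_rel = (7, 0),  |v_rel|² = 49
v_rel×d = (7)·(2) − (0)·(-6) = 14
since m = R²·49 − 14²:  R² = (196 + 1029) / 49 = 25
R = √25 = 5  ⇒  r_B = 5 − 3 = 2

rB=2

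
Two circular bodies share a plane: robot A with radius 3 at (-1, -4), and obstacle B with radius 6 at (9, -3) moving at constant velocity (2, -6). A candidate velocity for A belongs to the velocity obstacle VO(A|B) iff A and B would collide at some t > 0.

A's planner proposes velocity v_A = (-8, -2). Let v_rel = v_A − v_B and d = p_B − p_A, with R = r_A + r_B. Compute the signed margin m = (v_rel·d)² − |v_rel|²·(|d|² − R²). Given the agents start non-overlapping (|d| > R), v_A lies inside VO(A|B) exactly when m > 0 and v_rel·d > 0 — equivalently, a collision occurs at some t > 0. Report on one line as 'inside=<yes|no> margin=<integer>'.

d = (10, 1),  |d|² = 101;  R = 3+6 = 9,  c = 101−9² = 20
v_rel = (-10, 4),  |v_rel|² = 116;  v_rel·d = (-10)·(10) + (4)·(1) = -96
116·t² + 192·t + 20 = 0  ⇒  m = (-96)² − 116·20 = 6896
m = 6896 > 0,  v_rel·d = -96 < 0  ⇒  outside

inside=no margin=6896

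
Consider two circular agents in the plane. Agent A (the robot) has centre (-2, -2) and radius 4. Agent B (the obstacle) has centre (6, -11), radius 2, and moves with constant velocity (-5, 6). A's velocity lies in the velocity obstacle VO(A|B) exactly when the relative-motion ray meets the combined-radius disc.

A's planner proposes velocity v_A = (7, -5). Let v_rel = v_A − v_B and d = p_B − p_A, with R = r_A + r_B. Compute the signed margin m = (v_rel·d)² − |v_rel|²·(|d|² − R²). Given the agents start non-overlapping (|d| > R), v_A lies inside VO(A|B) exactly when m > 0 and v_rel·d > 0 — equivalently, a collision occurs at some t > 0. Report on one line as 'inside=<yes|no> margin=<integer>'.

d = (8, -9),  |d|² = 145;  R = 4+2 = 6,  c = 145−6² = 109
v_rel = (12, -11),  |v_rel|² = 265;  v_rel·d = (12)·(8) + (-11)·(-9) = 195
265·t² − 390·t + 109 = 0  ⇒  m = 195² − 265·109 = 9140
m = 9140 > 0,  v_rel·d = 195 > 0  ⇒  inside

inside=yes margin=9140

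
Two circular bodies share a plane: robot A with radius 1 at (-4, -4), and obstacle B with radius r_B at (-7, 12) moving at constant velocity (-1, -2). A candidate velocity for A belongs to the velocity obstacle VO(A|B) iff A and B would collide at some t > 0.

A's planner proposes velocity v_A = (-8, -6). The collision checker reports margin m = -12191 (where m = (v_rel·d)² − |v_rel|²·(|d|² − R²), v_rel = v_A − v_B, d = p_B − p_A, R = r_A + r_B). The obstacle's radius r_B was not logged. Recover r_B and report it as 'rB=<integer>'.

m = -12191
d = (-3, 16);  v_rel = (-7, -4),  |v_rel|² = 65
v_rel×d = (-7)·(16) − (-4)·(-3) = -124
since m = R²·65 − (-124)²:  R² = (15376 + -12191) / 65 = 49
R = √49 = 7  ⇒  r_B = 7 − 1 = 6

rB=6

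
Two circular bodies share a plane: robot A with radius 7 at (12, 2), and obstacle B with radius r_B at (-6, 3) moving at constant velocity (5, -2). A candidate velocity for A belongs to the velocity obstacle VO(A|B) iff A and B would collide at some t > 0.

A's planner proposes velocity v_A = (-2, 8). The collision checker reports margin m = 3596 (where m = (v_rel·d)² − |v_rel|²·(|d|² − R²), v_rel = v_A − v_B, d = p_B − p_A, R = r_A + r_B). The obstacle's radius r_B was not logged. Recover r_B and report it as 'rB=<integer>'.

m = 3596
d = (-18, 1);  v_rel = (-7, 10),  |v_rel|² = 149
v_rel×d = (-7)·(1) − (10)·(-18) = 173
since m = R²·149 − 173²:  R² = (29929 + 3596) / 149 = 225
R = √225 = 15  ⇒  r_B = 15 − 7 = 8

rB=8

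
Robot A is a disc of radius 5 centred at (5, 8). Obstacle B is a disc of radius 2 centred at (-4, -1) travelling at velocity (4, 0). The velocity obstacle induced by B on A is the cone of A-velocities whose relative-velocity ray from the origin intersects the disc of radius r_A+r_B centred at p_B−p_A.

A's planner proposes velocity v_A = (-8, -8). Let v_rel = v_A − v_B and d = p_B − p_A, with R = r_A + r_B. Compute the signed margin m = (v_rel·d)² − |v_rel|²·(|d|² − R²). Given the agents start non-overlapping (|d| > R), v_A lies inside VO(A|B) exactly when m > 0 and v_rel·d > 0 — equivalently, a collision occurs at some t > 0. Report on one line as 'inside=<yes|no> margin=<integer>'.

d = (-9, -9),  |d|² = 162;  R = 5+2 = 7,  c = 162−7² = 113
v_rel = (-12, -8),  |v_rel|² = 208;  v_rel·d = (-12)·(-9) + (-8)·(-9) = 180
208·t² − 360·t + 113 = 0  ⇒  m = 180² − 208·113 = 8896
m = 8896 > 0,  v_rel·d = 180 > 0  ⇒  inside

inside=yes margin=8896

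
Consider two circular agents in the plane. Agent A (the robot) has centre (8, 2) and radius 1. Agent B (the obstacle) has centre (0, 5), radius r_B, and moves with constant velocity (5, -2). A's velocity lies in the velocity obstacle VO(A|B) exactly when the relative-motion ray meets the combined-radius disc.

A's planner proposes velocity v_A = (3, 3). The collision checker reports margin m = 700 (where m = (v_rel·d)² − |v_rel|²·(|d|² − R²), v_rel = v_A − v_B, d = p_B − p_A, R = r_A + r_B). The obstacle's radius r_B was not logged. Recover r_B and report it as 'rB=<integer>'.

m = 700
d = (-8, 3);  v_rel = (-2, 5),  |v_rel|² = 29
v_rel×d = (-2)·(3) − (5)·(-8) = 34
since m = R²·29 − 34²:  R² = (1156 + 700) / 29 = 64
R = √64 = 8  ⇒  r_B = 8 − 1 = 7

rB=7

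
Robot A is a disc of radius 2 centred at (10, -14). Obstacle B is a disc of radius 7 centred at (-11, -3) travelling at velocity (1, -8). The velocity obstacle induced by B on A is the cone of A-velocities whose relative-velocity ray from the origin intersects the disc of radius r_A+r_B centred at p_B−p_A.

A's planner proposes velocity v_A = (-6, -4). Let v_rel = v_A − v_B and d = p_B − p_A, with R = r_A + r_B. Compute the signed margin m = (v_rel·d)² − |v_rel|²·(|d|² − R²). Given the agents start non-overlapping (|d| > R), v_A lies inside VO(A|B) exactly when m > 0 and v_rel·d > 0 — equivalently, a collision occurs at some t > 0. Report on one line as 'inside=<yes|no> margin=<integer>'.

d = (-21, 11),  |d|² = 562;  R = 2+7 = 9,  c = 562−9² = 481
v_rel = (-7, 4),  |v_rel|² = 65;  v_rel·d = (-7)·(-21) + (4)·(11) = 191
65·t² − 382·t + 481 = 0  ⇒  m = 191² − 65·481 = 5216
m = 5216 > 0,  v_rel·d = 191 > 0  ⇒  inside

inside=yes margin=5216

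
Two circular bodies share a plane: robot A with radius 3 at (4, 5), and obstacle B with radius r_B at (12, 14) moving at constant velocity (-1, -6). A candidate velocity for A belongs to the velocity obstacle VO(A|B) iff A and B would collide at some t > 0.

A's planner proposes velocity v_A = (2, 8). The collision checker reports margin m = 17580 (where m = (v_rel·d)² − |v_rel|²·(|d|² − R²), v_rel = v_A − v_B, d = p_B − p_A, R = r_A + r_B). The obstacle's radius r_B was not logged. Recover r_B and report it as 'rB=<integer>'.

m = 17580
d = (8, 9);  v_rel = (3, 14),  |v_rel|² = 205
v_rel×d = (3)·(9) − (14)·(8) = -85
since m = R²·205 − (-85)²:  R² = (7225 + 17580) / 205 = 121
R = √121 = 11  ⇒  r_B = 11 − 3 = 8

rB=8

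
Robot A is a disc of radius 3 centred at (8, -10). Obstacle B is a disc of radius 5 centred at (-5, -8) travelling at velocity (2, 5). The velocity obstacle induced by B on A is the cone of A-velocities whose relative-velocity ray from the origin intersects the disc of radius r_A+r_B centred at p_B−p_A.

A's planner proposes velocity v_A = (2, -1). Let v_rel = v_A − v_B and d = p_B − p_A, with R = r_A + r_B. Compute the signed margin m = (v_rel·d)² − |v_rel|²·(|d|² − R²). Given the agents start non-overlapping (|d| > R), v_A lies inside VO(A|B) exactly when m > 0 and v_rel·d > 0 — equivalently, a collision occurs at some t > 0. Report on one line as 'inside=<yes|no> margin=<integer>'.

d = (-13, 2),  |d|² = 173;  R = 3+5 = 8,  c = 173−8² = 109
v_rel = (0, -6),  |v_rel|² = 36;  v_rel·d = (0)·(-13) + (-6)·(2) = -12
36·t² + 24·t + 109 = 0  ⇒  m = (-12)² − 36·109 = -3780
m = -3780 < 0,  v_rel·d = -12 < 0  ⇒  outside

inside=no margin=-3780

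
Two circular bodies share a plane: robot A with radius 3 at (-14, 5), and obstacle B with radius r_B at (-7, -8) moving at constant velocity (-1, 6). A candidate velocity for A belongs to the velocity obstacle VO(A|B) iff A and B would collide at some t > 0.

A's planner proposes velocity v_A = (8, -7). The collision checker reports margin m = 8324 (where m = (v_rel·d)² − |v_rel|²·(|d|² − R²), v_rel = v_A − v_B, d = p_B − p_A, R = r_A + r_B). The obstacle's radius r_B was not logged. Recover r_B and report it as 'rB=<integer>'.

m = 8324
d = (7, -13);  v_rel = (9, -13),  |v_rel|² = 250
v_rel×d = (9)·(-13) − (-13)·(7) = -26
since m = R²·250 − (-26)²:  R² = (676 + 8324) / 250 = 36
R = √36 = 6  ⇒  r_B = 6 − 3 = 3

rB=3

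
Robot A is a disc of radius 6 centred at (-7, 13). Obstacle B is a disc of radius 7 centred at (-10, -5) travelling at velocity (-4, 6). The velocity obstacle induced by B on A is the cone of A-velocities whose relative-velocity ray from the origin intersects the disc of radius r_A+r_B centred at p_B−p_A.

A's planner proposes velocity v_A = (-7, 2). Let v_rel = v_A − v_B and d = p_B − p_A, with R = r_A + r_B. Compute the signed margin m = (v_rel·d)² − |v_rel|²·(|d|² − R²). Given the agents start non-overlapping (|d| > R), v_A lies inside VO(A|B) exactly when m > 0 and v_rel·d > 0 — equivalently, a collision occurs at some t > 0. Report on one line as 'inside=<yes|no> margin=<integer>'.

d = (-3, -18),  |d|² = 333;  R = 6+7 = 13,  c = 333−13² = 164
v_rel = (-3, -4),  |v_rel|² = 25;  v_rel·d = (-3)·(-3) + (-4)·(-18) = 81
25·t² − 162·t + 164 = 0  ⇒  m = 81² − 25·164 = 2461
m = 2461 > 0,  v_rel·d = 81 > 0  ⇒  inside

inside=yes margin=2461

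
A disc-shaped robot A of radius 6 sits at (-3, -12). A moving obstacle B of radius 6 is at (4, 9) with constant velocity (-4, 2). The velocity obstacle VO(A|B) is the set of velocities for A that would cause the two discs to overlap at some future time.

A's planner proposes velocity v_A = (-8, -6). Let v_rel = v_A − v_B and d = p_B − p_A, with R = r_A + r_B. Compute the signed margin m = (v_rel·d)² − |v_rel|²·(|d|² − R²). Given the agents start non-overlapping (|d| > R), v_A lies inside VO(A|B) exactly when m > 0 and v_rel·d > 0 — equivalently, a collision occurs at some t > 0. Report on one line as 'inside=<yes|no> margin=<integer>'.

d = (7, 21),  |d|² = 490;  R = 6+6 = 12,  c = 490−12² = 346
v_rel = (-4, -8),  |v_rel|² = 80;  v_rel·d = (-4)·(7) + (-8)·(21) = -196
80·t² + 392·t + 346 = 0  ⇒  m = (-196)² − 80·346 = 10736
m = 10736 > 0,  v_rel·d = -196 < 0  ⇒  outside

inside=no margin=10736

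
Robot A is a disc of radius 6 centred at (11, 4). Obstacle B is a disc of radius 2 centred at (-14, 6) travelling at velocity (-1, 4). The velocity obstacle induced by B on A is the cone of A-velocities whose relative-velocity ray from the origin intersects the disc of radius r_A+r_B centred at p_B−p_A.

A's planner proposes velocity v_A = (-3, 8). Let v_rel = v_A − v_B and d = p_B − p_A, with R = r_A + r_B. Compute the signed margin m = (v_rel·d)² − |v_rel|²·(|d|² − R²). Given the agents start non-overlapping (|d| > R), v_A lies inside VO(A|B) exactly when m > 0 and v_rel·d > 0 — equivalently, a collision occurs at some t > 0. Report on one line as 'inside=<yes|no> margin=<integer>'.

d = (-25, 2),  |d|² = 629;  R = 6+2 = 8,  c = 629−8² = 565
v_rel = (-2, 4),  |v_rel|² = 20;  v_rel·d = (-2)·(-25) + (4)·(2) = 58
20·t² − 116·t + 565 = 0  ⇒  m = 58² − 20·565 = -7936
m = -7936 < 0,  v_rel·d = 58 > 0  ⇒  outside

inside=no margin=-7936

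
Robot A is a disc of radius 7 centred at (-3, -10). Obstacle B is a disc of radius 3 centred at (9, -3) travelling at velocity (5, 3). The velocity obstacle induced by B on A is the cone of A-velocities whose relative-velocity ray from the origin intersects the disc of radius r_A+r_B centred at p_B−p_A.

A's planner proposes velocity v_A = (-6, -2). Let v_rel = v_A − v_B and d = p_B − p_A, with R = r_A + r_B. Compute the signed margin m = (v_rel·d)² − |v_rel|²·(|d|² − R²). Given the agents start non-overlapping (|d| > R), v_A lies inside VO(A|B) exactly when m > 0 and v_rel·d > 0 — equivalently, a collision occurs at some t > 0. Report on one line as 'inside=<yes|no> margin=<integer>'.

d = (12, 7),  |d|² = 193;  R = 7+3 = 10,  c = 193−10² = 93
v_rel = (-11, -5),  |v_rel|² = 146;  v_rel·d = (-11)·(12) + (-5)·(7) = -167
146·t² + 334·t + 93 = 0  ⇒  m = (-167)² − 146·93 = 14311
m = 14311 > 0,  v_rel·d = -167 < 0  ⇒  outside

inside=no margin=14311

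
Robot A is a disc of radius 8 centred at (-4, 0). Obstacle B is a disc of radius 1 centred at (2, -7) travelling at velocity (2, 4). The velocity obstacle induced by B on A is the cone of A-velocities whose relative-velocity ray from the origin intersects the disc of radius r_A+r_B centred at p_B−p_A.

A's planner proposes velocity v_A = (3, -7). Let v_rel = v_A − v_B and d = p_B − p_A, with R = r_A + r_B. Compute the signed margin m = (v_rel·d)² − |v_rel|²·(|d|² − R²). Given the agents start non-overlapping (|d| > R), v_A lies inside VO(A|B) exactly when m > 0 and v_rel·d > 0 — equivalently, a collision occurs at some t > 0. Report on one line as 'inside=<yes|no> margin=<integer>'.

d = (6, -7),  |d|² = 85;  R = 8+1 = 9,  c = 85−9² = 4
v_rel = (1, -11),  |v_rel|² = 122;  v_rel·d = (1)·(6) + (-11)·(-7) = 83
122·t² − 166·t + 4 = 0  ⇒  m = 83² − 122·4 = 6401
m = 6401 > 0,  v_rel·d = 83 > 0  ⇒  inside

inside=yes margin=6401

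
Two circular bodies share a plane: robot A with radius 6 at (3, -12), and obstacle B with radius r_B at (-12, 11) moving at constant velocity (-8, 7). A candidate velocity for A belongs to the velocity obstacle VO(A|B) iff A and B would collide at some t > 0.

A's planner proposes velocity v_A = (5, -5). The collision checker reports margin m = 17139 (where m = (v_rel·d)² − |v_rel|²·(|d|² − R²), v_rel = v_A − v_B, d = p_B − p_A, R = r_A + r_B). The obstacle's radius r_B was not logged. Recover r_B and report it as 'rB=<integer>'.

m = 17139
d = (-15, 23);  v_rel = (13, -12),  |v_rel|² = 313
v_rel×d = (13)·(23) − (-12)·(-15) = 119
since m = R²·313 − 119²:  R² = (14161 + 17139) / 313 = 100
R = √100 = 10  ⇒  r_B = 10 − 6 = 4

rB=4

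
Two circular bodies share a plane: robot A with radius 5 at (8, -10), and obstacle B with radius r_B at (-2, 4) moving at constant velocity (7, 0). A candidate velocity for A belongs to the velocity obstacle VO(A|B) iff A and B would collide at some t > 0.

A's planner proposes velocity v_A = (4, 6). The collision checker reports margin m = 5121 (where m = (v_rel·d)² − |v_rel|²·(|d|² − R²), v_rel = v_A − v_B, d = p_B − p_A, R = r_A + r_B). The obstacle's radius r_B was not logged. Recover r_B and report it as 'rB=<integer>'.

m = 5121
d = (-10, 14);  v_rel = (-3, 6),  |v_rel|² = 45
v_rel×d = (-3)·(14) − (6)·(-10) = 18
since m = R²·45 − 18²:  R² = (324 + 5121) / 45 = 121
R = √121 = 11  ⇒  r_B = 11 − 5 = 6

rB=6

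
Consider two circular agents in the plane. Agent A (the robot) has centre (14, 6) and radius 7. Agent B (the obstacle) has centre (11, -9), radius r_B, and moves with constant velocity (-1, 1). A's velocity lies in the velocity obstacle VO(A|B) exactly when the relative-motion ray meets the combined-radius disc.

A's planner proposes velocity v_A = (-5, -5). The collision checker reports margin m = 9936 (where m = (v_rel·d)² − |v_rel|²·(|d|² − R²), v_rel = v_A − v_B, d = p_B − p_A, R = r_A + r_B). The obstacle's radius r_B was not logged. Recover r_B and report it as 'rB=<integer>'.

m = 9936
d = (-3, -15);  v_rel = (-4, -6),  |v_rel|² = 52
v_rel×d = (-4)·(-15) − (-6)·(-3) = 42
since m = R²·52 − 42²:  R² = (1764 + 9936) / 52 = 225
R = √225 = 15  ⇒  r_B = 15 − 7 = 8

rB=8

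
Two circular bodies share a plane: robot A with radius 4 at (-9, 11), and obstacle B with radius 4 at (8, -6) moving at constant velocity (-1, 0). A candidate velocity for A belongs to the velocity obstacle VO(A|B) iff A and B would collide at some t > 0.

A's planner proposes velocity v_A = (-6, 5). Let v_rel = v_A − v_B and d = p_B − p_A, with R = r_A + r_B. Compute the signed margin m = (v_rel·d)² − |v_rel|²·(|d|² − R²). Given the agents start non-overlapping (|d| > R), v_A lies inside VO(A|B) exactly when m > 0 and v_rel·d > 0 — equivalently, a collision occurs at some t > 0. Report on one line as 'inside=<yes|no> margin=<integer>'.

d = (17, -17),  |d|² = 578;  R = 4+4 = 8,  c = 578−8² = 514
v_rel = (-5, 5),  |v_rel|² = 50;  v_rel·d = (-5)·(17) + (5)·(-17) = -170
50·t² + 340·t + 514 = 0  ⇒  m = (-170)² − 50·514 = 3200
m = 3200 > 0,  v_rel·d = -170 < 0  ⇒  outside

inside=no margin=3200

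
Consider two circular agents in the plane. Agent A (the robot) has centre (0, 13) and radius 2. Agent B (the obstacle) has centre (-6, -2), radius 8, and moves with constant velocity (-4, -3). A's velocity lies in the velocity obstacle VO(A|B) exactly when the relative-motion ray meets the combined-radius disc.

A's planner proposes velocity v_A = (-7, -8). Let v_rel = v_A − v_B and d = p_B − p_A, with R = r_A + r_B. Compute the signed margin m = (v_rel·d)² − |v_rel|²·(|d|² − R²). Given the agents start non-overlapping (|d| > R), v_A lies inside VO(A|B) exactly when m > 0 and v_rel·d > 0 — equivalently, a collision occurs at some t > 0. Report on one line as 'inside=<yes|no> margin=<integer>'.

d = (-6, -15),  |d|² = 261;  R = 2+8 = 10,  c = 261−10² = 161
v_rel = (-3, -5),  |v_rel|² = 34;  v_rel·d = (-3)·(-6) + (-5)·(-15) = 93
34·t² − 186·t + 161 = 0  ⇒  m = 93² − 34·161 = 3175
m = 3175 > 0,  v_rel·d = 93 > 0  ⇒  inside

inside=yes margin=3175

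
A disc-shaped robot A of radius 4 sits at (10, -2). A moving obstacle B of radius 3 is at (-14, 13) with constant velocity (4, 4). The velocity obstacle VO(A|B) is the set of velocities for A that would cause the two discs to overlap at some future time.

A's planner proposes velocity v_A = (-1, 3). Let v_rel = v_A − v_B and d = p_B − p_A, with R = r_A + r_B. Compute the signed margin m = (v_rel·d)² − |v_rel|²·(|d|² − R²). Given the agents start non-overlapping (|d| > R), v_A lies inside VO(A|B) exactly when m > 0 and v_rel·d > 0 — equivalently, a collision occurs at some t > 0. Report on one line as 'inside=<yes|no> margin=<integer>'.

d = (-24, 15),  |d|² = 801;  R = 4+3 = 7,  c = 801−7² = 752
v_rel = (-5, -1),  |v_rel|² = 26;  v_rel·d = (-5)·(-24) + (-1)·(15) = 105
26·t² − 210·t + 752 = 0  ⇒  m = 105² − 26·752 = -8527
m = -8527 < 0,  v_rel·d = 105 > 0  ⇒  outside

inside=no margin=-8527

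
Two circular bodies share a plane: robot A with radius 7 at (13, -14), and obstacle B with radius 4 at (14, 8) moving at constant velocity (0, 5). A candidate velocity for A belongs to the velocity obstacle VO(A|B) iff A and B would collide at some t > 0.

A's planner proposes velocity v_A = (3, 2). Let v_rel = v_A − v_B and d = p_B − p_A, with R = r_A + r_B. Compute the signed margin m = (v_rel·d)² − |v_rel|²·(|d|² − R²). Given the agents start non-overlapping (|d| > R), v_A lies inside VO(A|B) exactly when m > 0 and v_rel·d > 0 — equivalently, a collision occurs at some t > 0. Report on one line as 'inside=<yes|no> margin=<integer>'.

d = (1, 22),  |d|² = 485;  R = 7+4 = 11,  c = 485−11² = 364
v_rel = (3, -3),  |v_rel|² = 18;  v_rel·d = (3)·(1) + (-3)·(22) = -63
18·t² + 126·t + 364 = 0  ⇒  m = (-63)² − 18·364 = -2583
m = -2583 < 0,  v_rel·d = -63 < 0  ⇒  outside

inside=no margin=-2583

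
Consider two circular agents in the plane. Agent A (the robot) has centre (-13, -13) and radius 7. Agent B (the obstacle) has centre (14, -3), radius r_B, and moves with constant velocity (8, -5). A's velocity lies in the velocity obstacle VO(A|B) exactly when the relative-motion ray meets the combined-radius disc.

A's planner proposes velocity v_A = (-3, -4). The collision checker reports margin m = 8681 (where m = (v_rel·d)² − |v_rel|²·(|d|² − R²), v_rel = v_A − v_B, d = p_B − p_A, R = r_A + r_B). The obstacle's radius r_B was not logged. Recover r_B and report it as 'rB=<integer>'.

m = 8681
d = (27, 10);  v_rel = (-11, 1),  |v_rel|² = 122
v_rel×d = (-11)·(10) − (1)·(27) = -137
since m = R²·122 − (-137)²:  R² = (18769 + 8681) / 122 = 225
R = √225 = 15  ⇒  r_B = 15 − 7 = 8

rB=8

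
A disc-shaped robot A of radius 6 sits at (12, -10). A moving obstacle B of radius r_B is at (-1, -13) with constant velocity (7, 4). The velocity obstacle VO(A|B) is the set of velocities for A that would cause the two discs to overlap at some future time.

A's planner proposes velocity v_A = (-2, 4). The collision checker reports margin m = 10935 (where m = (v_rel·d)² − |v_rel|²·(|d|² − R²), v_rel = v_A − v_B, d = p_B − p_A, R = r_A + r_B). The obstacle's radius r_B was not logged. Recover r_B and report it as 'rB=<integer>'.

m = 10935
d = (-13, -3);  v_rel = (-9, 0),  |v_rel|² = 81
v_rel×d = (-9)·(-3) − (0)·(-13) = 27
since m = R²·81 − 27²:  R² = (729 + 10935) / 81 = 144
R = √144 = 12  ⇒  r_B = 12 − 6 = 6

rB=6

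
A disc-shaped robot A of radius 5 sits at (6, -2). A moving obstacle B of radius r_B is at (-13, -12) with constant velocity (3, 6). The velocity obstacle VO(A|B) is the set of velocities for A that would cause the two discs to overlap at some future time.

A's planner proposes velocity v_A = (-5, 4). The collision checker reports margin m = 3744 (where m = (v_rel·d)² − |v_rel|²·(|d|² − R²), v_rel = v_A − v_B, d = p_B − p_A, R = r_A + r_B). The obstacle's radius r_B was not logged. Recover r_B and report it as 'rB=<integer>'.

m = 3744
d = (-19, -10);  v_rel = (-8, -2),  |v_rel|² = 68
v_rel×d = (-8)·(-10) − (-2)·(-19) = 42
since m = R²·68 − 42²:  R² = (1764 + 3744) / 68 = 81
R = √81 = 9  ⇒  r_B = 9 − 5 = 4

rB=4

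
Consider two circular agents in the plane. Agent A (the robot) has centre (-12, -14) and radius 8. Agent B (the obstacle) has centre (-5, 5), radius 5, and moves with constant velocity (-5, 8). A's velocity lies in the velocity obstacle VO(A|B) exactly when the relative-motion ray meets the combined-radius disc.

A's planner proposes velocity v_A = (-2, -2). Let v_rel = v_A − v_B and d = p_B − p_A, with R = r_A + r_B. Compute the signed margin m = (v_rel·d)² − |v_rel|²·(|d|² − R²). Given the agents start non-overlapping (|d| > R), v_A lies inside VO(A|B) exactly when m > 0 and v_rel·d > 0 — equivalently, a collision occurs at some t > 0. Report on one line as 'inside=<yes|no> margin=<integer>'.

d = (7, 19),  |d|² = 410;  R = 8+5 = 13,  c = 410−13² = 241
v_rel = (3, -10),  |v_rel|² = 109;  v_rel·d = (3)·(7) + (-10)·(19) = -169
109·t² + 338·t + 241 = 0  ⇒  m = (-169)² − 109·241 = 2292
m = 2292 > 0,  v_rel·d = -169 < 0  ⇒  outside

inside=no margin=2292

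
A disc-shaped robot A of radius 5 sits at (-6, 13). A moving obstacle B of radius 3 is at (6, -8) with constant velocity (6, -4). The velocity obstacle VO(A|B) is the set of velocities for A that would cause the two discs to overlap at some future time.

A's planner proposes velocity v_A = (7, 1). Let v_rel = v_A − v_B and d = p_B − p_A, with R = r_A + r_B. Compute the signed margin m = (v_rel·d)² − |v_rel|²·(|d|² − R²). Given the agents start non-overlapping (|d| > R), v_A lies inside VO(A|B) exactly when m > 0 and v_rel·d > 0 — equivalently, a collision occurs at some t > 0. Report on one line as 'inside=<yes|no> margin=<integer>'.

d = (12, -21),  |d|² = 585;  R = 5+3 = 8,  c = 585−8² = 521
v_rel = (1, 5),  |v_rel|² = 26;  v_rel·d = (1)·(12) + (5)·(-21) = -93
26·t² + 186·t + 521 = 0  ⇒  m = (-93)² − 26·521 = -4897
m = -4897 < 0,  v_rel·d = -93 < 0  ⇒  outside

inside=no margin=-4897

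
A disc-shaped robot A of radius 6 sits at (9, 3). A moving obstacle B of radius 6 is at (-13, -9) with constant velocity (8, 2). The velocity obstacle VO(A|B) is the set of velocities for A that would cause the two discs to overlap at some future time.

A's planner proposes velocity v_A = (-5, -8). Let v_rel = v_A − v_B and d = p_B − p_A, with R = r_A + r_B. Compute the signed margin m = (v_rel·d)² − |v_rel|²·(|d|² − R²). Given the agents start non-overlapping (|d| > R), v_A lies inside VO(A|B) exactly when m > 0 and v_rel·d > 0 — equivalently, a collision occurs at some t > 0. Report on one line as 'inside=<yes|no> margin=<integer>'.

d = (-22, -12),  |d|² = 628;  R = 6+6 = 12,  c = 628−12² = 484
v_rel = (-13, -10),  |v_rel|² = 269;  v_rel·d = (-13)·(-22) + (-10)·(-12) = 406
269·t² − 812·t + 484 = 0  ⇒  m = 406² − 269·484 = 34640
m = 34640 > 0,  v_rel·d = 406 > 0  ⇒  inside

inside=yes margin=34640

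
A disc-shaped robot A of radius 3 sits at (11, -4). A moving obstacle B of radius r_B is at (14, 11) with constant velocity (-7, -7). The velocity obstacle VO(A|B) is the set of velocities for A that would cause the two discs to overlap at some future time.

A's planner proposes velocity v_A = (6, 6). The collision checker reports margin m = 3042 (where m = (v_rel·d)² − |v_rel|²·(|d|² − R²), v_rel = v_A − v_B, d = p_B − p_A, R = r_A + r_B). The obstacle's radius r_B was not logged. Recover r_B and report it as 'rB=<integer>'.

m = 3042
d = (3, 15);  v_rel = (13, 13),  |v_rel|² = 338
v_rel×d = (13)·(15) − (13)·(3) = 156
since m = R²·338 − 156²:  R² = (24336 + 3042) / 338 = 81
R = √81 = 9  ⇒  r_B = 9 − 3 = 6

rB=6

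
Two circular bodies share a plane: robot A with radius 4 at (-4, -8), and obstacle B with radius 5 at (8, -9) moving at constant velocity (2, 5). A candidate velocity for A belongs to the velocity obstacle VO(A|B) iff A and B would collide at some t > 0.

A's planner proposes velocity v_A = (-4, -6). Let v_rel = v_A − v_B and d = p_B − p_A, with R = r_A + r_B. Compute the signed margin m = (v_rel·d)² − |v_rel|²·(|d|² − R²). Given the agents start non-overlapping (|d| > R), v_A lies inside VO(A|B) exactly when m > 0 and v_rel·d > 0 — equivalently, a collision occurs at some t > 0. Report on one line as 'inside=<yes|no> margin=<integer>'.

d = (12, -1),  |d|² = 145;  R = 4+5 = 9,  c = 145−9² = 64
v_rel = (-6, -11),  |v_rel|² = 157;  v_rel·d = (-6)·(12) + (-11)·(-1) = -61
157·t² + 122·t + 64 = 0  ⇒  m = (-61)² − 157·64 = -6327
m = -6327 < 0,  v_rel·d = -61 < 0  ⇒  outside

inside=no margin=-6327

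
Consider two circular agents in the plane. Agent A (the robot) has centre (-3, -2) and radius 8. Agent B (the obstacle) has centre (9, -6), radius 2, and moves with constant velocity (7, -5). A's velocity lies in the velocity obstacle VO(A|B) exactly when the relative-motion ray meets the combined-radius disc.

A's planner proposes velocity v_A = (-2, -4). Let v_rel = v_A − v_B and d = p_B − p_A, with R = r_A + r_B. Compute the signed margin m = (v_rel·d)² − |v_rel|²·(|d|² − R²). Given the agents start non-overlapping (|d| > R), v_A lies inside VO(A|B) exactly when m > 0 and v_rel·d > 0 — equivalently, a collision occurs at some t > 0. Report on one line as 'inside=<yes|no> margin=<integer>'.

d = (12, -4),  |d|² = 160;  R = 8+2 = 10,  c = 160−10² = 60
v_rel = (-9, 1),  |v_rel|² = 82;  v_rel·d = (-9)·(12) + (1)·(-4) = -112
82·t² + 224·t + 60 = 0  ⇒  m = (-112)² − 82·60 = 7624
m = 7624 > 0,  v_rel·d = -112 < 0  ⇒  outside

inside=no margin=7624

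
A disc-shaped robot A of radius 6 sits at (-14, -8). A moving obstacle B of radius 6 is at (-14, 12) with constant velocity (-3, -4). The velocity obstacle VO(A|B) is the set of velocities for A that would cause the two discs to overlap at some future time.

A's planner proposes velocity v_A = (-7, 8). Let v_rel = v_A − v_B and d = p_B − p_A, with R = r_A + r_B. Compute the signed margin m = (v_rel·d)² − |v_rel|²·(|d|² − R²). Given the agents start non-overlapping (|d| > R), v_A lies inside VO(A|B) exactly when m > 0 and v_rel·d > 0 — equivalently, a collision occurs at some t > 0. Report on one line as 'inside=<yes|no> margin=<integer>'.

d = (0, 20),  |d|² = 400;  R = 6+6 = 12,  c = 400−12² = 256
v_rel = (-4, 12),  |v_rel|² = 160;  v_rel·d = (-4)·(0) + (12)·(20) = 240
160·t² − 480·t + 256 = 0  ⇒  m = 240² − 160·256 = 16640
m = 16640 > 0,  v_rel·d = 240 > 0  ⇒  inside

inside=yes margin=16640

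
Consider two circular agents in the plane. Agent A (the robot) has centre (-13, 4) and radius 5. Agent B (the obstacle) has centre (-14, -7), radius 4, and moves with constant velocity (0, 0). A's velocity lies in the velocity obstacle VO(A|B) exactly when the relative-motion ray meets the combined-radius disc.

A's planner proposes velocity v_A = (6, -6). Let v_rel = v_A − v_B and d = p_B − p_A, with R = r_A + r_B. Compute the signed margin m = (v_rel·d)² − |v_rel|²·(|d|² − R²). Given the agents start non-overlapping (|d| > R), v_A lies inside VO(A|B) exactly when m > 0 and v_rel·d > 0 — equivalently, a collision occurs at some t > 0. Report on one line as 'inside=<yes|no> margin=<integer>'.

d = (-1, -11),  |d|² = 122;  R = 5+4 = 9,  c = 122−9² = 41
v_rel = (6, -6),  |v_rel|² = 72;  v_rel·d = (6)·(-1) + (-6)·(-11) = 60
72·t² − 120·t + 41 = 0  ⇒  m = 60² − 72·41 = 648
m = 648 > 0,  v_rel·d = 60 > 0  ⇒  inside

inside=yes margin=648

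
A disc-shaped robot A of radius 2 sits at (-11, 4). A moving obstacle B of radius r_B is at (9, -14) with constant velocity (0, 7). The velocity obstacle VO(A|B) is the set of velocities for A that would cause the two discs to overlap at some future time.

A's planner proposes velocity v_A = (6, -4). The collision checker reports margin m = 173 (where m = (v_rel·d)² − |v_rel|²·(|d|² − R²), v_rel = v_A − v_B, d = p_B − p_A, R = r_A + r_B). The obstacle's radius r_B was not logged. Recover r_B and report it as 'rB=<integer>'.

m = 173
d = (20, -18);  v_rel = (6, -11),  |v_rel|² = 157
v_rel×d = (6)·(-18) − (-11)·(20) = 112
since m = R²·157 − 112²:  R² = (12544 + 173) / 157 = 81
R = √81 = 9  ⇒  r_B = 9 − 2 = 7

rB=7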